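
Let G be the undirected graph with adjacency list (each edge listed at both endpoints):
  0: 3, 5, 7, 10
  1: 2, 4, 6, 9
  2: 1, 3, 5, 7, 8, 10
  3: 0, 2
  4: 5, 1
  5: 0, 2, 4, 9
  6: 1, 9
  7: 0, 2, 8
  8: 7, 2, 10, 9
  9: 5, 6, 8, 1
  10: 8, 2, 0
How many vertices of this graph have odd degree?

2

Degrees: 0:4, 1:4, 2:6, 3:2, 4:2, 5:4, 6:2, 7:3, 8:4, 9:4, 10:3
Odd-degree vertices: 7, 10.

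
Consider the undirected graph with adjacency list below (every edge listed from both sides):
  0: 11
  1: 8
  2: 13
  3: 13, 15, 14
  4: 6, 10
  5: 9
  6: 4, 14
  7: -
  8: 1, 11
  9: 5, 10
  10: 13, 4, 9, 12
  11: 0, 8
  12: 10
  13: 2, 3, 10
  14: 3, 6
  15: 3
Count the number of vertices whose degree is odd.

8

Degrees: 0:1, 1:1, 2:1, 3:3, 4:2, 5:1, 6:2, 7:0, 8:2, 9:2, 10:4, 11:2, 12:1, 13:3, 14:2, 15:1
Odd-degree vertices: 0, 1, 2, 3, 5, 12, 13, 15.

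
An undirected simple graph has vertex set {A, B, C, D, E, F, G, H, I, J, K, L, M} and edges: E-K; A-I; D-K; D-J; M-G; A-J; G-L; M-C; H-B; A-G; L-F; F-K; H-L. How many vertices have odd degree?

8

Degrees: A:3, B:1, C:1, D:2, E:1, F:2, G:3, H:2, I:1, J:2, K:3, L:3, M:2
Odd-degree vertices: A, B, C, E, G, I, K, L.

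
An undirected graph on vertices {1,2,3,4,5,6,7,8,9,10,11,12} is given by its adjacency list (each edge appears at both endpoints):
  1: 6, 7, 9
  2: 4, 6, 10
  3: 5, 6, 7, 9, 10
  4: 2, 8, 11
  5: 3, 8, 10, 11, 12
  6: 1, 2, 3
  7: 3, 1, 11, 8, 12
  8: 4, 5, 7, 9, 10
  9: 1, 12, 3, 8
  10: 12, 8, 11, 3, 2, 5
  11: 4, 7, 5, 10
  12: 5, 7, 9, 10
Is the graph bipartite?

5-10-12-5 is an odd cycle (length 3), and a bipartite graph can contain only even cycles.

No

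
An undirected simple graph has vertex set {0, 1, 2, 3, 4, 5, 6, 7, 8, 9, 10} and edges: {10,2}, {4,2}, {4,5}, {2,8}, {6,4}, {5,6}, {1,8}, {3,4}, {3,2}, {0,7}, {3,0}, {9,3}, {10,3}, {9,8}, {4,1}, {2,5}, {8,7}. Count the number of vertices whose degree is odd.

Degrees: 0:2, 1:2, 2:5, 3:5, 4:5, 5:3, 6:2, 7:2, 8:4, 9:2, 10:2
Odd-degree vertices: 2, 3, 4, 5.

4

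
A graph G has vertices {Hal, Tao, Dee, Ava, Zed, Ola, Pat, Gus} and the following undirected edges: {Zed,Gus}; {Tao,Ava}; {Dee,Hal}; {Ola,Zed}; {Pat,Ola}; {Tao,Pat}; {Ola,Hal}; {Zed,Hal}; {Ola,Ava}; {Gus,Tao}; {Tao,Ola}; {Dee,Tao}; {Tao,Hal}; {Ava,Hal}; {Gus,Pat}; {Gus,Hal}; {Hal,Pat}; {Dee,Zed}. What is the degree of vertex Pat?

Neighbors of Pat: Hal, Tao, Ola, Gus.

4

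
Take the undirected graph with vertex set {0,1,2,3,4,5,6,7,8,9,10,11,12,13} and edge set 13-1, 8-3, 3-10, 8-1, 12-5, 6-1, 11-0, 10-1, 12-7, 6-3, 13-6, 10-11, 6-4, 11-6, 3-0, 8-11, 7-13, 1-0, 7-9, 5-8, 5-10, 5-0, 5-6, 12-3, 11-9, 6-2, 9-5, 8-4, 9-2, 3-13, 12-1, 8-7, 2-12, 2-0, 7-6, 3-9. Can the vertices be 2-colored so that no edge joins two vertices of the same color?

No

3-6-13-3 is an odd cycle (length 3), and a bipartite graph can contain only even cycles.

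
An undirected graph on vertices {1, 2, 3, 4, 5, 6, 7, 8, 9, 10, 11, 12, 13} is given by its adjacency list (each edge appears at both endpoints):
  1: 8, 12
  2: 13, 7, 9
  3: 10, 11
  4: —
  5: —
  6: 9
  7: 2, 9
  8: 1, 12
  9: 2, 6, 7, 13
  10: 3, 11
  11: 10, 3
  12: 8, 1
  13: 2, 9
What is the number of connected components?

5

Component: {4}
Component: {5}
Component: {1, 8, 12}
Component: {3, 10, 11}
Component: {2, 6, 7, 9, 13}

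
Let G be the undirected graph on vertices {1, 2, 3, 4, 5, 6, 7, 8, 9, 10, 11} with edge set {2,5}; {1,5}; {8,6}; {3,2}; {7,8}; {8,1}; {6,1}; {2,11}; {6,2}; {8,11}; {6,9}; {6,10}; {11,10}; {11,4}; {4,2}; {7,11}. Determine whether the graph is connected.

Yes

Starting from 1 and exploring outward reaches every vertex (1, 6, 5, 8, 2, 10, 9, 11, 7, 3, 4); the graph is connected.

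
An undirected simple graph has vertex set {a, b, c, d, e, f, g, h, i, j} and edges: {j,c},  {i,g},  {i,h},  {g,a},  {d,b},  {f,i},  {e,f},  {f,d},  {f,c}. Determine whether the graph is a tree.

Yes

The graph has 10 vertices and 9 edges.
It is connected with exactly 9 edges, hence acyclic — it is a tree.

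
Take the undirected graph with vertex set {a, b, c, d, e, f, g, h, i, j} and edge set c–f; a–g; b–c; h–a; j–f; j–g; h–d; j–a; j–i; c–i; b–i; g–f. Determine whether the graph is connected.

No

Component: {e}
Component: {a, b, c, d, f, g, h, i, j}
No edge joins these 2 groups, so the graph is disconnected.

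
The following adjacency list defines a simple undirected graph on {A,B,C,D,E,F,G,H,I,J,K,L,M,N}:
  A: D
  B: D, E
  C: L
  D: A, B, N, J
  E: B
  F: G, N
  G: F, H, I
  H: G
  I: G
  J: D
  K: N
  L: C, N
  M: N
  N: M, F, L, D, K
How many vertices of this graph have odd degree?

Degrees: A:1, B:2, C:1, D:4, E:1, F:2, G:3, H:1, I:1, J:1, K:1, L:2, M:1, N:5
Odd-degree vertices: A, C, E, G, H, I, J, K, M, N.

10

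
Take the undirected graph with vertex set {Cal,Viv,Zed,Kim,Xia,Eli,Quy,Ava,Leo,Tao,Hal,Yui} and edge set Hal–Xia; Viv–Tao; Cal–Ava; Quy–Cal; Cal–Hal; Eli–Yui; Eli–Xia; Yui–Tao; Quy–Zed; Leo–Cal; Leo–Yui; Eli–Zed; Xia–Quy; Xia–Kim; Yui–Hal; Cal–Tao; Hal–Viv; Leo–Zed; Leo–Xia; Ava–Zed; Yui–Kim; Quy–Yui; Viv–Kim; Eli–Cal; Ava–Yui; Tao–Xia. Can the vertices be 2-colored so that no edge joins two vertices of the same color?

Yes

Partition the vertices as {Kim, Eli, Quy, Ava, Leo, Tao, Hal} vs {Cal, Viv, Zed, Xia, Yui}. Each listed edge has one endpoint in each part, so the graph is bipartite.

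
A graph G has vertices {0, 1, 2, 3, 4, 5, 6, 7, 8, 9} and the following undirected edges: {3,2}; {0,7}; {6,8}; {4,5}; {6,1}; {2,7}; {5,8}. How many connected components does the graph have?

Component: {9}
Component: {0, 2, 3, 7}
Component: {1, 4, 5, 6, 8}

3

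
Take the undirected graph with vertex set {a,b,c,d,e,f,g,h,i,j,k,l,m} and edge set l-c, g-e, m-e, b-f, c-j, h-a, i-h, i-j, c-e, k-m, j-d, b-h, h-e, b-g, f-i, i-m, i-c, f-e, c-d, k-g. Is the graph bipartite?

The cycle c-j-i-c has length 3, which is odd, so the graph is not bipartite.

No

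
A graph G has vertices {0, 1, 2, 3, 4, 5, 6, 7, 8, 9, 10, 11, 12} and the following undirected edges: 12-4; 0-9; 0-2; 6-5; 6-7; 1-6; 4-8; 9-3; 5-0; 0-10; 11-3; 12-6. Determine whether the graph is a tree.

The graph has 13 vertices and 12 edges.
It is connected with exactly 12 edges, hence acyclic — it is a tree.

Yes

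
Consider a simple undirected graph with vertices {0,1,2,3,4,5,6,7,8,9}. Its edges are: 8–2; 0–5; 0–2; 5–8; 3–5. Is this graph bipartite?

Color {1, 2, 4, 5, 6, 7, 9} black and {0, 3, 8} white. No edge joins two same-colored vertices, so the graph is bipartite.

Yes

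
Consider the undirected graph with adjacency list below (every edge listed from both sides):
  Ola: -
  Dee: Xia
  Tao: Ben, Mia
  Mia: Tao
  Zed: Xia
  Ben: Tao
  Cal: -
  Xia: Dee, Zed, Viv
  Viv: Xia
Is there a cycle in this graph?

No

The graph has 9 vertices, 5 edges, and 4 connected components.
A forest on 9 vertices with 4 components has exactly 5 edges, which matches — so no cycle.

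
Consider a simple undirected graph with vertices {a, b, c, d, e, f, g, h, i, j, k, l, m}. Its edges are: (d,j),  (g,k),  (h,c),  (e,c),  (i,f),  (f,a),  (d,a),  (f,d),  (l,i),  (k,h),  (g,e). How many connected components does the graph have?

4

Component: {b}
Component: {m}
Component: {c, e, g, h, k}
Component: {a, d, f, i, j, l}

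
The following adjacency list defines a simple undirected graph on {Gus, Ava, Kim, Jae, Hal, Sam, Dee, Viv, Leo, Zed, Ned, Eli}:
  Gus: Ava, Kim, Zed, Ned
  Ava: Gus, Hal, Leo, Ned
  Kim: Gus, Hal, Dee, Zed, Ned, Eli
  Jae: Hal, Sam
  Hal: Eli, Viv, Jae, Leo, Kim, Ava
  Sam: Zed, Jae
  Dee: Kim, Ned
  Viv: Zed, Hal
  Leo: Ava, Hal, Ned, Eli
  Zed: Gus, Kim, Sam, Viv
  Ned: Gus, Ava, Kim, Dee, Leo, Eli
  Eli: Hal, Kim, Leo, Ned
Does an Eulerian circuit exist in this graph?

Yes

Degrees: Gus:4, Ava:4, Kim:6, Jae:2, Hal:6, Sam:2, Dee:2, Viv:2, Leo:4, Zed:4, Ned:6, Eli:4
Every vertex has even degree and the edges form a single connected piece, so an Eulerian circuit exists.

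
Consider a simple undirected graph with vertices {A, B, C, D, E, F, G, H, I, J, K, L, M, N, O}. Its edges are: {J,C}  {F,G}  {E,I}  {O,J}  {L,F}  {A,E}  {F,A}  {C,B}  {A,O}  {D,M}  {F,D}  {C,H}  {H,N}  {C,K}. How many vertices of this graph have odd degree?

Degrees: A:3, B:1, C:4, D:2, E:2, F:4, G:1, H:2, I:1, J:2, K:1, L:1, M:1, N:1, O:2
Odd-degree vertices: A, B, G, I, K, L, M, N.

8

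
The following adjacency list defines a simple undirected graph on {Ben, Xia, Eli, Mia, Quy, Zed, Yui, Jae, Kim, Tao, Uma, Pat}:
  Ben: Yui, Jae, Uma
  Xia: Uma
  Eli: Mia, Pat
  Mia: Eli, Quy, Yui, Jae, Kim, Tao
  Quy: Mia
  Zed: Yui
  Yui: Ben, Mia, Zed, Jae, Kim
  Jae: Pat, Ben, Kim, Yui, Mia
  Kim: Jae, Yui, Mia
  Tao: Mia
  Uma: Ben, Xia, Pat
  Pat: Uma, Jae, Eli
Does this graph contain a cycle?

Yes

|V| = 12, |E| = 17, number of components = 1.
One cycle is Mia-Yui-Kim-Mia.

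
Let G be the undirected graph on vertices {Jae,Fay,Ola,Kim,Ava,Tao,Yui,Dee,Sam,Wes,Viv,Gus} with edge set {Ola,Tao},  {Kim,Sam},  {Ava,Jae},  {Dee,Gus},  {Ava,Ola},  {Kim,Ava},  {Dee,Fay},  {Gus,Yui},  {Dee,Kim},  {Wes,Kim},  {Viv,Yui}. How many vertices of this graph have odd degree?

8

Degrees: Jae:1, Fay:1, Ola:2, Kim:4, Ava:3, Tao:1, Yui:2, Dee:3, Sam:1, Wes:1, Viv:1, Gus:2
Odd-degree vertices: Jae, Fay, Ava, Tao, Dee, Sam, Wes, Viv.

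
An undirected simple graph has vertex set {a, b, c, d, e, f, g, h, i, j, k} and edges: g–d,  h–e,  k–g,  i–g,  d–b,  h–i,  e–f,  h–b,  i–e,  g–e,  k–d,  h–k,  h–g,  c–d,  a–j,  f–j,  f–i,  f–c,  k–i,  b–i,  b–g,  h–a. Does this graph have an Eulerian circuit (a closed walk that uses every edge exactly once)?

Degrees: a:2, b:4, c:2, d:4, e:4, f:4, g:6, h:6, i:6, j:2, k:4
All degrees are even and the non-isolated vertices are connected — an Eulerian circuit exists.

Yes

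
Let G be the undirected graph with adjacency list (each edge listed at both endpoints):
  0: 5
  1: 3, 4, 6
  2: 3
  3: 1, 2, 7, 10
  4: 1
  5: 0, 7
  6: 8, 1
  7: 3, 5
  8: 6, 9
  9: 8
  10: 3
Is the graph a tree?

The graph has 11 vertices and 10 edges.
It is connected with exactly 10 edges, hence acyclic — it is a tree.

Yes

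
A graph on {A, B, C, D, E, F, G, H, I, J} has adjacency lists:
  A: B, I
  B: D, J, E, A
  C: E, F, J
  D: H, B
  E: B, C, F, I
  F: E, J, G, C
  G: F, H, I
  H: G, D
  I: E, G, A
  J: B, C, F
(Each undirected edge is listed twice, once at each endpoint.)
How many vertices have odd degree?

4

Degrees: A:2, B:4, C:3, D:2, E:4, F:4, G:3, H:2, I:3, J:3
Odd-degree vertices: C, G, I, J.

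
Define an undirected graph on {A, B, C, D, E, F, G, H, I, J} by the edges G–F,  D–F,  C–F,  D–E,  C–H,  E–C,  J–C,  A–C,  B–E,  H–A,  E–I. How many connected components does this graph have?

Component: {A, B, C, D, E, F, G, H, I, J}

1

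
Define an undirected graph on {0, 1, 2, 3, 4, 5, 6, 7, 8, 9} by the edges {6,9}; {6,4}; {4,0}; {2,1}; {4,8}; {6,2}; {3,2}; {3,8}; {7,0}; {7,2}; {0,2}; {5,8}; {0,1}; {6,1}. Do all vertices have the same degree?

Degrees: 0:4, 1:3, 2:5, 3:2, 4:3, 5:1, 6:4, 7:2, 8:3, 9:1
Degrees are not all equal (e.g. deg(5)=1 but deg(2)=5); not regular.

No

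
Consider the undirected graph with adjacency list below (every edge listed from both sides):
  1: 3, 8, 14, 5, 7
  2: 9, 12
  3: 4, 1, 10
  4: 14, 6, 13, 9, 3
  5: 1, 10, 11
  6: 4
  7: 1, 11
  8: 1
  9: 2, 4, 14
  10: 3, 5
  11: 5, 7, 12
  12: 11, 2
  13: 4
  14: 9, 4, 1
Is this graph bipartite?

No

The cycle 4-9-14-4 has length 3, which is odd, so the graph is not bipartite.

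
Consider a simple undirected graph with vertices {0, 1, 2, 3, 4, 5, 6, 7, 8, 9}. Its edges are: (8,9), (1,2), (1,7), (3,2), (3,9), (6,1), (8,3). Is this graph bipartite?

The cycle 3-8-9-3 has length 3, which is odd, so the graph is not bipartite.

No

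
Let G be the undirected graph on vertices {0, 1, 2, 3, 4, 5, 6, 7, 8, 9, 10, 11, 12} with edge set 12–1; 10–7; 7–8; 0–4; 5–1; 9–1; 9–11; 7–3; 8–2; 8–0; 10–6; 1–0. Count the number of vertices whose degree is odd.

10

Degrees: 0:3, 1:4, 2:1, 3:1, 4:1, 5:1, 6:1, 7:3, 8:3, 9:2, 10:2, 11:1, 12:1
Odd-degree vertices: 0, 2, 3, 4, 5, 6, 7, 8, 11, 12.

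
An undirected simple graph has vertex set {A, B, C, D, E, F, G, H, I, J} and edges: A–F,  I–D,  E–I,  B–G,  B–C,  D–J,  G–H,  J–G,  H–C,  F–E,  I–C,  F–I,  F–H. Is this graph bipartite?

No

F-E-I-F is an odd cycle (length 3), and a bipartite graph can contain only even cycles.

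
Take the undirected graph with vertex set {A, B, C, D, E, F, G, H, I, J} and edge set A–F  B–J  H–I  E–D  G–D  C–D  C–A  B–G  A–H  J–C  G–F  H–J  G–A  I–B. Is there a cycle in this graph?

Yes

|V| = 10, |E| = 14, number of components = 1.
Since 14 > 10 - 1, a cycle must exist; for instance A-G-B-J-H-A.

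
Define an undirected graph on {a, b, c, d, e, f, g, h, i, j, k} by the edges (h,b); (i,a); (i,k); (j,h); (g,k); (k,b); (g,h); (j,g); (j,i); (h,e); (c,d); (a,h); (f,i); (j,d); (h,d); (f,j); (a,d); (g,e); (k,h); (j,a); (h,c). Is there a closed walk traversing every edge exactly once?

Degrees: a:4, b:2, c:2, d:4, e:2, f:2, g:4, h:8, i:4, j:6, k:4
All degrees are even and the non-isolated vertices are connected — an Eulerian circuit exists.

Yes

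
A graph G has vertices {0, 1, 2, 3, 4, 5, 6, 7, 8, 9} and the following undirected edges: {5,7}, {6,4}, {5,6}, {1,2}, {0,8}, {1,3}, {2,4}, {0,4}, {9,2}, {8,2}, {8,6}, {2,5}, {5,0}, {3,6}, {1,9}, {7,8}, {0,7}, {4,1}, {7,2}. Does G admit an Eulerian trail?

Yes

Degrees: 0:4, 1:4, 2:6, 3:2, 4:4, 5:4, 6:4, 7:4, 8:4, 9:2
Odd-degree vertices: none (0 total).
The non-isolated vertices are connected and exactly 0 have odd degree, so an Eulerian trail exists.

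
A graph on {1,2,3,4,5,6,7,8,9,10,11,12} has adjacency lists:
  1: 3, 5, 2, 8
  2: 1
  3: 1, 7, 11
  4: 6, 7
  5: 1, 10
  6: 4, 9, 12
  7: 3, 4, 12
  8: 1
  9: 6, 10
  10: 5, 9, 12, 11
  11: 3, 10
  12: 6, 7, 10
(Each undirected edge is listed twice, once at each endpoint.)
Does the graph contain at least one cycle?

|V| = 12, |E| = 15, number of components = 1.
One cycle is 10-9-6-4-7-12-10.

Yes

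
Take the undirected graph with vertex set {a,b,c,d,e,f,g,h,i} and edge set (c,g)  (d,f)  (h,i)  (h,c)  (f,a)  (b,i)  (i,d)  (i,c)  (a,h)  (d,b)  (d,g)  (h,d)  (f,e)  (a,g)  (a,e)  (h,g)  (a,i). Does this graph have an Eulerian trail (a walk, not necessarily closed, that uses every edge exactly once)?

Degrees: a:5, b:2, c:3, d:5, e:2, f:3, g:4, h:5, i:5
Odd-degree vertices: a, c, d, f, h, i (6 total).
An Eulerian trail requires 0 or 2 odd-degree vertices; here there are 6.

No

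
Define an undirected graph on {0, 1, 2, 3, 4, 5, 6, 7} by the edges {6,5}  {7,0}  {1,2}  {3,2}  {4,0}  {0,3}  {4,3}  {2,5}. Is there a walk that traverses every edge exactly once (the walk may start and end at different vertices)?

No

Degrees: 0:3, 1:1, 2:3, 3:3, 4:2, 5:2, 6:1, 7:1
Odd-degree vertices: 0, 1, 2, 3, 6, 7 (6 total).
An Eulerian trail requires 0 or 2 odd-degree vertices; here there are 6.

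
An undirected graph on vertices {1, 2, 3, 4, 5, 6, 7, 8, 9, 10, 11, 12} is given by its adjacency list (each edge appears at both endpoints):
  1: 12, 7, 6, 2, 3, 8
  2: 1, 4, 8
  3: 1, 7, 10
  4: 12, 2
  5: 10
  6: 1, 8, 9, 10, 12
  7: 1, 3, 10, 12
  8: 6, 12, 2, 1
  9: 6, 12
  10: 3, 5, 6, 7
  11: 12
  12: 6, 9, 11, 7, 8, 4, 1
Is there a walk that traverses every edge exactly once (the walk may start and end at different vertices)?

Degrees: 1:6, 2:3, 3:3, 4:2, 5:1, 6:5, 7:4, 8:4, 9:2, 10:4, 11:1, 12:7
Odd-degree vertices: 2, 3, 5, 6, 11, 12 (6 total).
With 6 odd-degree vertices (more than two), no single trail can use every edge.

No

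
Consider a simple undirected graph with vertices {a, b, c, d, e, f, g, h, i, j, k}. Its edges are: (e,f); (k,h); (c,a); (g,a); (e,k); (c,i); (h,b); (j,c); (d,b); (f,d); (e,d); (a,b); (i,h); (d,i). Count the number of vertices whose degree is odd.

8

Degrees: a:3, b:3, c:3, d:4, e:3, f:2, g:1, h:3, i:3, j:1, k:2
Odd-degree vertices: a, b, c, e, g, h, i, j.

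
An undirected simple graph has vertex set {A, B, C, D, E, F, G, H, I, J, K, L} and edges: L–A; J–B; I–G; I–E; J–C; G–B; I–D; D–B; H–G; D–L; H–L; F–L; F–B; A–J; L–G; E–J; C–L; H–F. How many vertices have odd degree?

4

Degrees: A:2, B:4, C:2, D:3, E:2, F:3, G:4, H:3, I:3, J:4, K:0, L:6
Odd-degree vertices: D, F, H, I.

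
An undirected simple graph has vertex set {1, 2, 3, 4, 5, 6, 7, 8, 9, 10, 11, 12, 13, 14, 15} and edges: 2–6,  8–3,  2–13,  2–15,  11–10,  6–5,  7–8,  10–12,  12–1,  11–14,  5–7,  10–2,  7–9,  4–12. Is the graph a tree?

Yes

|V| = 15, |E| = 14.
Connected and |E| = |V| - 1, which characterizes a tree.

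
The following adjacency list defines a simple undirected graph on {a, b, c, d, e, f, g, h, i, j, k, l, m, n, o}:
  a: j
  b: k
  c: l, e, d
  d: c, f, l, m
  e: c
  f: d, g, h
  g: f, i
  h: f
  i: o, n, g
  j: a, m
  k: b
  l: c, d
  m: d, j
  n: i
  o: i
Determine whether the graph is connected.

Component: {b, k}
Component: {a, c, d, e, f, g, h, i, j, l, m, n, o}
There are 2 separate components, so the graph is not connected.

No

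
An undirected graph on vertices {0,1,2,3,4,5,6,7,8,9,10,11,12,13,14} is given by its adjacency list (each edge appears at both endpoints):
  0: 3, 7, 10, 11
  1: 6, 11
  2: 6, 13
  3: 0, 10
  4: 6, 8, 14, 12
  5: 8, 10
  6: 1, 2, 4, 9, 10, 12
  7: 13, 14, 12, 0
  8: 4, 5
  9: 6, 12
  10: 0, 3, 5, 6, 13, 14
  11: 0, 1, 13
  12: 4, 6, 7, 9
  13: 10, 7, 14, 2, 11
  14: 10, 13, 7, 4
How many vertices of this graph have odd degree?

Degrees: 0:4, 1:2, 2:2, 3:2, 4:4, 5:2, 6:6, 7:4, 8:2, 9:2, 10:6, 11:3, 12:4, 13:5, 14:4
Odd-degree vertices: 11, 13.

2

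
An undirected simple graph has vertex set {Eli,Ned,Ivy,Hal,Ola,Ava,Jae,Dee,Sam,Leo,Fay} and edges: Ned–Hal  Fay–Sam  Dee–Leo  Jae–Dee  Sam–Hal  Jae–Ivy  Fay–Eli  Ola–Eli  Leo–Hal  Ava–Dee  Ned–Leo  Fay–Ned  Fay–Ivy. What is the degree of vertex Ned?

3

Neighbors of Ned: Hal, Leo, Fay.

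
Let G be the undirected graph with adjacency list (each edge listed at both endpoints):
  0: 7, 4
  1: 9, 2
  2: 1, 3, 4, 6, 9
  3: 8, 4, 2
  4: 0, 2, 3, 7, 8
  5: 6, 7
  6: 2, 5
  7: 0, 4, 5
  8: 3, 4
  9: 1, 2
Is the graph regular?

No

Degrees: 0:2, 1:2, 2:5, 3:3, 4:5, 5:2, 6:2, 7:3, 8:2, 9:2
Degrees are not all equal (e.g. deg(0)=2 but deg(2)=5); not regular.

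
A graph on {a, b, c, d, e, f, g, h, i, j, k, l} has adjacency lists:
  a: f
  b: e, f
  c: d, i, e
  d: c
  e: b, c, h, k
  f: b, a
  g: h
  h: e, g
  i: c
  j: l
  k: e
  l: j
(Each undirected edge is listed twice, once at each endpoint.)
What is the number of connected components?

Component: {j, l}
Component: {a, b, c, d, e, f, g, h, i, k}

2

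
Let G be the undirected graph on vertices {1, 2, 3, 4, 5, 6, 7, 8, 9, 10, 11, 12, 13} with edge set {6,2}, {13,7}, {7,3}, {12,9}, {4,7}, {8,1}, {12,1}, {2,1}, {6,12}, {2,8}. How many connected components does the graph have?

5

Component: {5}
Component: {10}
Component: {11}
Component: {3, 4, 7, 13}
Component: {1, 2, 6, 8, 9, 12}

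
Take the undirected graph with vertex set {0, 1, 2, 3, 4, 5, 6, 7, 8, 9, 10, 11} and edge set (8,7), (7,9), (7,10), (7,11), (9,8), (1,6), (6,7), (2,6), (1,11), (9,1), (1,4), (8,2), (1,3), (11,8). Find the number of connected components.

3

Component: {0}
Component: {5}
Component: {1, 2, 3, 4, 6, 7, 8, 9, 10, 11}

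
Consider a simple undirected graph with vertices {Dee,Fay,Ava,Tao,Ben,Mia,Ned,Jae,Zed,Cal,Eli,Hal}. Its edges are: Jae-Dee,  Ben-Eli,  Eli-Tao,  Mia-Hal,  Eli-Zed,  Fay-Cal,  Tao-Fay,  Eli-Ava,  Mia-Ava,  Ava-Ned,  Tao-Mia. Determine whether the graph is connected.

No

Component: {Dee, Jae}
Component: {Fay, Ava, Tao, Ben, Mia, Ned, Zed, Cal, Eli, Hal}
No edge joins these 2 groups, so the graph is disconnected.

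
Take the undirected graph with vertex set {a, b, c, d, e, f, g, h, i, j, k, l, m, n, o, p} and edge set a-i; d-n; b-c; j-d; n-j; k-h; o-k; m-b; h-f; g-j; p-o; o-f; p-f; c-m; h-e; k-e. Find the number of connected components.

5

Component: {l}
Component: {a, i}
Component: {b, c, m}
Component: {d, g, j, n}
Component: {e, f, h, k, o, p}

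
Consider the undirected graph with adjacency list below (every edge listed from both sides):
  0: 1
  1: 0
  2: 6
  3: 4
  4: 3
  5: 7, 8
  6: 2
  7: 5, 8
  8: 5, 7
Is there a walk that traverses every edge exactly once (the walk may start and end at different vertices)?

Degrees: 0:1, 1:1, 2:1, 3:1, 4:1, 5:2, 6:1, 7:2, 8:2
Odd-degree vertices: 0, 1, 2, 3, 4, 6 (6 total).
With 6 odd-degree vertices (more than two), no single trail can use every edge.

No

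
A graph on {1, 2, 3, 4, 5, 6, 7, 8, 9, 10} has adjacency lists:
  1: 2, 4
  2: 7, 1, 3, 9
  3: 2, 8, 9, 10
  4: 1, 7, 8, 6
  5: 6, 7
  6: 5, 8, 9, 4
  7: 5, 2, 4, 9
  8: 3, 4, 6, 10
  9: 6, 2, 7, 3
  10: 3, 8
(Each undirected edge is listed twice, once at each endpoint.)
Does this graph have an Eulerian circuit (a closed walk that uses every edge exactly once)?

Yes

Degrees: 1:2, 2:4, 3:4, 4:4, 5:2, 6:4, 7:4, 8:4, 9:4, 10:2
Every vertex has even degree and the edges form a single connected piece, so an Eulerian circuit exists.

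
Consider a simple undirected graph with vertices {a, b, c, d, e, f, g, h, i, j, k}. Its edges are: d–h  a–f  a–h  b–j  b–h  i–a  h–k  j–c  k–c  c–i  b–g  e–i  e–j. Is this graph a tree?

The graph has 11 vertices and 13 edges.
Connected but with 13 > 10 edges, so it has a cycle and is not a tree.

No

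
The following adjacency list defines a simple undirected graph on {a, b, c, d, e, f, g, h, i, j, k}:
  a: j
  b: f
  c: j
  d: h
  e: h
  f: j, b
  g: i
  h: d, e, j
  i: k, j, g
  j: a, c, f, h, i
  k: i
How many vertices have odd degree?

Degrees: a:1, b:1, c:1, d:1, e:1, f:2, g:1, h:3, i:3, j:5, k:1
Odd-degree vertices: a, b, c, d, e, g, h, i, j, k.

10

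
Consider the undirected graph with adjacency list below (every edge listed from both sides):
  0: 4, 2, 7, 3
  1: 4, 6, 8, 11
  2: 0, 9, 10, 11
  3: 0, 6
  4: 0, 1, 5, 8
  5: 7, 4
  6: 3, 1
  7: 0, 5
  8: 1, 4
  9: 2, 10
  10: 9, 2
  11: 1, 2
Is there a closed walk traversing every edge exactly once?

Degrees: 0:4, 1:4, 2:4, 3:2, 4:4, 5:2, 6:2, 7:2, 8:2, 9:2, 10:2, 11:2
Every vertex has even degree and the edges form a single connected piece, so an Eulerian circuit exists.

Yes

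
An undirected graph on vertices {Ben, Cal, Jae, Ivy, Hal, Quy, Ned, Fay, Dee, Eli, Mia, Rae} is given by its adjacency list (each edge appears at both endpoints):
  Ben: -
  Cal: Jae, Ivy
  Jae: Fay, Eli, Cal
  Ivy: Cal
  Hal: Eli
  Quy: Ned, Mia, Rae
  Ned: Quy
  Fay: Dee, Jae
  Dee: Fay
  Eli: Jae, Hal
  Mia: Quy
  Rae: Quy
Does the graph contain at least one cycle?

No

|V| = 12, |E| = 9, number of components = 3.
Since 9 = 12 - 3, the graph is a forest and contains no cycle.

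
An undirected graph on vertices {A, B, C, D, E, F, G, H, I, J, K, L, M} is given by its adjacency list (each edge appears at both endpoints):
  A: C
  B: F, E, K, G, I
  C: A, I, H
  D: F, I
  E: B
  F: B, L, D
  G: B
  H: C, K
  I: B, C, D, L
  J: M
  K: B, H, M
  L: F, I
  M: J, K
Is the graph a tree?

No

|V| = 13, |E| = 15.
Connected but with 15 > 12 edges, so it has a cycle and is not a tree.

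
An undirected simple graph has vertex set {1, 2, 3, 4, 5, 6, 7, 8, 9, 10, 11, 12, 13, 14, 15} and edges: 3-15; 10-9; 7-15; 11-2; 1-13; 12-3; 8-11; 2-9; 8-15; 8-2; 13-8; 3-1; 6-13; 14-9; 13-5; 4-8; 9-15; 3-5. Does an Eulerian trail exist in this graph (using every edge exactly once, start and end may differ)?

No

Degrees: 1:2, 2:3, 3:4, 4:1, 5:2, 6:1, 7:1, 8:5, 9:4, 10:1, 11:2, 12:1, 13:4, 14:1, 15:4
Odd-degree vertices: 2, 4, 6, 7, 8, 10, 12, 14 (8 total).
An Eulerian trail requires 0 or 2 odd-degree vertices; here there are 8.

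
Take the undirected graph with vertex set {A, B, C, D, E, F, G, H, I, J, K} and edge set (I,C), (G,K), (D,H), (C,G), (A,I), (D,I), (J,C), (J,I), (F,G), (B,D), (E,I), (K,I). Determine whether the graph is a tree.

No

|V| = 11, |E| = 12.
A tree on 11 vertices has exactly 10 edges; this graph has 12, so it contains a cycle and is not a tree.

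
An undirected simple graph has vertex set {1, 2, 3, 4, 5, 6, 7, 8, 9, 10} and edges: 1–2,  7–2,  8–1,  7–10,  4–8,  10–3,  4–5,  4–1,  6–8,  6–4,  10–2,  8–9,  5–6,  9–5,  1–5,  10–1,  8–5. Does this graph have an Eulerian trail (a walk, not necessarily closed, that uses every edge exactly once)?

Degrees: 1:5, 2:3, 3:1, 4:4, 5:5, 6:3, 7:2, 8:5, 9:2, 10:4
Odd-degree vertices: 1, 2, 3, 5, 6, 8 (6 total).
With 6 odd-degree vertices (more than two), no single trail can use every edge.

No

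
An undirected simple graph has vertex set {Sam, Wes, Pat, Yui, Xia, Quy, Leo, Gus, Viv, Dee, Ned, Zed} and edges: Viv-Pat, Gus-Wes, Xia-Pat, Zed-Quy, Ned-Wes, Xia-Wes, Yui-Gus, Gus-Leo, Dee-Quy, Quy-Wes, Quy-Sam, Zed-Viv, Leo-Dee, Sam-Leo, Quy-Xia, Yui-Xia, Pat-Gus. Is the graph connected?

Yes

A breadth-first search from Sam visits Sam, Quy, Leo, Wes, Dee, Zed, Xia, Gus, Ned, Viv, Pat, Yui — all 12 vertices — so the graph is connected.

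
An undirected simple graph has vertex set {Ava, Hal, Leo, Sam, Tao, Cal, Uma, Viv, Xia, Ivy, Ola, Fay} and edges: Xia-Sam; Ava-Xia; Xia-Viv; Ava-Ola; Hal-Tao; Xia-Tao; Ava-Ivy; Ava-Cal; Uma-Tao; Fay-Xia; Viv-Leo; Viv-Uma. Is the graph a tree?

The graph has 12 vertices and 12 edges.
A tree on 12 vertices has exactly 11 edges; this graph has 12, so it contains a cycle and is not a tree.

No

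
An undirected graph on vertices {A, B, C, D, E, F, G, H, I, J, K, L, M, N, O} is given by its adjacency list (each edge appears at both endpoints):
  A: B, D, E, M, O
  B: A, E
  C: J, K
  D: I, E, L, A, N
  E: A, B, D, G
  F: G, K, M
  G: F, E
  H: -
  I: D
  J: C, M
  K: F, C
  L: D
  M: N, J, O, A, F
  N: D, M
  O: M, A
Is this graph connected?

Component: {H}
Component: {A, B, C, D, E, F, G, I, J, K, L, M, N, O}
No edge joins these 2 groups, so the graph is disconnected.

No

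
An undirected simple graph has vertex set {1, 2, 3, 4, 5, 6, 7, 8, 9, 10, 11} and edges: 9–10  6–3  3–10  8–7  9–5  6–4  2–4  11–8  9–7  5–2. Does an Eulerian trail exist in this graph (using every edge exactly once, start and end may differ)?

Yes

Degrees: 1:0, 2:2, 3:2, 4:2, 5:2, 6:2, 7:2, 8:2, 9:3, 10:2, 11:1
Odd-degree vertices: 9, 11 (2 total).
With 2 odd-degree vertices and all edges in one connected piece, an Eulerian trail exists (from 9 to 11).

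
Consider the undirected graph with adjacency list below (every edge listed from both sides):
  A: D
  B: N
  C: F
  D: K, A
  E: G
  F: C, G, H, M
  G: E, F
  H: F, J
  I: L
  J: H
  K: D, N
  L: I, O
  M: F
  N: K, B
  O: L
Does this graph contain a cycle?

The graph has 15 vertices, 12 edges, and 3 connected components.
A forest on 15 vertices with 3 components has exactly 12 edges, which matches — so no cycle.

No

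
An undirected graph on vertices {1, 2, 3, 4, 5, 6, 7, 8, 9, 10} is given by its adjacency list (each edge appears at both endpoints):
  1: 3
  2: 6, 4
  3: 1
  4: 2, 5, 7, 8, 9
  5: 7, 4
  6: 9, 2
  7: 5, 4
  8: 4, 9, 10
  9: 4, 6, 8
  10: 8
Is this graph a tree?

The graph has 10 vertices and 11 edges.
It is not connected, so it is not a tree.

No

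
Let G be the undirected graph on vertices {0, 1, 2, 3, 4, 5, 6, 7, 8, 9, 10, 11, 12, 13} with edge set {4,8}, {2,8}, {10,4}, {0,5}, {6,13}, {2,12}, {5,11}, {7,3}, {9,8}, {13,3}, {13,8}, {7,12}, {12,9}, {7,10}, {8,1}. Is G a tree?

The graph has 14 vertices and 15 edges.
It splits into 2 components, so it cannot be a tree.

No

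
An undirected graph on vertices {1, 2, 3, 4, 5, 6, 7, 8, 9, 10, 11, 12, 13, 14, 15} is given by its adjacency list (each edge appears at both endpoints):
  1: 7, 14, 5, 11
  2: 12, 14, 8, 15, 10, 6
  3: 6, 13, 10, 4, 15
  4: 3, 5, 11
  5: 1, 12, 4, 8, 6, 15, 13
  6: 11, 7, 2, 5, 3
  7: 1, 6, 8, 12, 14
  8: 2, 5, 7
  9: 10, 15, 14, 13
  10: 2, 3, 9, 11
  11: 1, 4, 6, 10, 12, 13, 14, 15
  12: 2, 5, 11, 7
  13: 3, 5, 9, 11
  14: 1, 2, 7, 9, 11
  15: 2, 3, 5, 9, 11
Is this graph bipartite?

11-1-14-11 is an odd cycle (length 3), and a bipartite graph can contain only even cycles.

No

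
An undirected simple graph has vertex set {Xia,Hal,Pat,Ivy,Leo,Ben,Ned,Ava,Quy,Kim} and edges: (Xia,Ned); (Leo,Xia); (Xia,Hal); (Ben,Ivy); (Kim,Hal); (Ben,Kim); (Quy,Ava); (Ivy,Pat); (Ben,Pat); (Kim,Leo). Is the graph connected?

Component: {Ava, Quy}
Component: {Xia, Hal, Pat, Ivy, Leo, Ben, Ned, Kim}
No edge joins these 2 groups, so the graph is disconnected.

No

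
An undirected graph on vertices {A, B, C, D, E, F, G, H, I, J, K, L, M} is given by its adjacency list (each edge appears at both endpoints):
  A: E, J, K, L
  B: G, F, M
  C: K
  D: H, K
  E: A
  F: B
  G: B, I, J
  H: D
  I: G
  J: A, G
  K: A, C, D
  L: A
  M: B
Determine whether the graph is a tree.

Yes

|V| = 13, |E| = 12.
It is connected with exactly 12 edges, hence acyclic — it is a tree.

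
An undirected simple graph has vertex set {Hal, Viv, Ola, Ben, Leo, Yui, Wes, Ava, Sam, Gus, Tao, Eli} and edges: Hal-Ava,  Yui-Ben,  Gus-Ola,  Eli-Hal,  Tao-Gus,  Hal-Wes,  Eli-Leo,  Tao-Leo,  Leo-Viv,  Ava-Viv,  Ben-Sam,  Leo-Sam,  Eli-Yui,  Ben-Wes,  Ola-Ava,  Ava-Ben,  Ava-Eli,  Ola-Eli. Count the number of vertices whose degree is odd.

Degrees: Hal:3, Viv:2, Ola:3, Ben:4, Leo:4, Yui:2, Wes:2, Ava:5, Sam:2, Gus:2, Tao:2, Eli:5
Odd-degree vertices: Hal, Ola, Ava, Eli.

4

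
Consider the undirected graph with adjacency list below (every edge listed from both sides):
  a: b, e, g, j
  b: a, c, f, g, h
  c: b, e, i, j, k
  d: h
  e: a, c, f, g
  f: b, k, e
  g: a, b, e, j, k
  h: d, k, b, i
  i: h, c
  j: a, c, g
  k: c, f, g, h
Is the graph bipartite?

The cycle g-a-b-g has length 3, which is odd, so the graph is not bipartite.

No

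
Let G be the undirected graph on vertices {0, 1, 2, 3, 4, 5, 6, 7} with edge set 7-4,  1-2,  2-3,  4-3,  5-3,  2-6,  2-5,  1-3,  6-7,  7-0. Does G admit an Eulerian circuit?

Degrees: 0:1, 1:2, 2:4, 3:4, 4:2, 5:2, 6:2, 7:3
0, 7 have odd degree; an Eulerian circuit needs every degree to be even, so none exists.

No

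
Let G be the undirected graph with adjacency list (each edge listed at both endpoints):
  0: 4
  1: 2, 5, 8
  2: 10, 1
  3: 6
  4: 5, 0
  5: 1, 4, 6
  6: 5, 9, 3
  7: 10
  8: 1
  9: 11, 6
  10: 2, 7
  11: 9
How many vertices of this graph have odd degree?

8

Degrees: 0:1, 1:3, 2:2, 3:1, 4:2, 5:3, 6:3, 7:1, 8:1, 9:2, 10:2, 11:1
Odd-degree vertices: 0, 1, 3, 5, 6, 7, 8, 11.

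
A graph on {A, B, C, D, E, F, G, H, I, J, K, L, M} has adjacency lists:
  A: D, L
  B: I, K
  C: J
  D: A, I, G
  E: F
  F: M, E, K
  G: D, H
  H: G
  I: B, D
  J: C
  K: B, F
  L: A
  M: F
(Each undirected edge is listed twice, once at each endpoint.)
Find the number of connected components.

2

Component: {C, J}
Component: {A, B, D, E, F, G, H, I, K, L, M}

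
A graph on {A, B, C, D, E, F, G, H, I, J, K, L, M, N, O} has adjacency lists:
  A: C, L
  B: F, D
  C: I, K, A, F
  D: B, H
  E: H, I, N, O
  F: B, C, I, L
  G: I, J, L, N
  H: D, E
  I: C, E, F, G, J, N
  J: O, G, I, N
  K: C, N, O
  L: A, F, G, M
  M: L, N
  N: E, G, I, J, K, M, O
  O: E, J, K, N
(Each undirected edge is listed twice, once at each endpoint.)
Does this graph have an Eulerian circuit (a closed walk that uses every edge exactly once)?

No

Degrees: A:2, B:2, C:4, D:2, E:4, F:4, G:4, H:2, I:6, J:4, K:3, L:4, M:2, N:7, O:4
K, N have odd degree; an Eulerian circuit needs every degree to be even, so none exists.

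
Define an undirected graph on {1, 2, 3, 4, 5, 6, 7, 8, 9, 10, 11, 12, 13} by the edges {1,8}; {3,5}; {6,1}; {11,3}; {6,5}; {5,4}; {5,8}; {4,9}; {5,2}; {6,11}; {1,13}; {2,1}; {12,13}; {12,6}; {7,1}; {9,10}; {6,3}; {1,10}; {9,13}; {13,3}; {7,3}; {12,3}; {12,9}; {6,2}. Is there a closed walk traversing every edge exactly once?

No

Degrees: 1:6, 2:3, 3:6, 4:2, 5:5, 6:6, 7:2, 8:2, 9:4, 10:2, 11:2, 12:4, 13:4
2, 5 have odd degree; an Eulerian circuit needs every degree to be even, so none exists.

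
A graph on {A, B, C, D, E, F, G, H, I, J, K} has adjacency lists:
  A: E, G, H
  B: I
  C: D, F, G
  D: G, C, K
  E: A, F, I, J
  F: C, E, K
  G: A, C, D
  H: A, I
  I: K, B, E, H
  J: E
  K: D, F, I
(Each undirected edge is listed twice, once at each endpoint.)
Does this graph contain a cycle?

Yes

The graph has 11 vertices, 15 edges, and 1 connected component.
One cycle is A-H-I-K-F-E-A.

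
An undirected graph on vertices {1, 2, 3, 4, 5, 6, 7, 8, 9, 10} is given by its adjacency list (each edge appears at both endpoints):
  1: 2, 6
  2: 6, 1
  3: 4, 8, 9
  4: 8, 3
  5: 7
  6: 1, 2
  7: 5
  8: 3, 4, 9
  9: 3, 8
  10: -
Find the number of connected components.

4

Component: {10}
Component: {5, 7}
Component: {1, 2, 6}
Component: {3, 4, 8, 9}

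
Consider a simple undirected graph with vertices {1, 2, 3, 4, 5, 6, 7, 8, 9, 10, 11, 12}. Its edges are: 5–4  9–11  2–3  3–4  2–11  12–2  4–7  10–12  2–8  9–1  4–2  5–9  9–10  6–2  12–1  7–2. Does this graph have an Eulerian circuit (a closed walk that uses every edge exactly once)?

No

Degrees: 1:2, 2:7, 3:2, 4:4, 5:2, 6:1, 7:2, 8:1, 9:4, 10:2, 11:2, 12:3
2, 6, 8, 12 have odd degree; an Eulerian circuit needs every degree to be even, so none exists.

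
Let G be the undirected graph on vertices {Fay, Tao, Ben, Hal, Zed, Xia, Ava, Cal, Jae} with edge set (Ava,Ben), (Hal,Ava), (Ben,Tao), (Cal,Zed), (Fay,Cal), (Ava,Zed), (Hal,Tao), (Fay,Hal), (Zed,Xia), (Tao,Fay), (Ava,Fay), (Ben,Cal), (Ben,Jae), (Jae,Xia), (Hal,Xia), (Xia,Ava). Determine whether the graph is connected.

Yes

Starting from Fay and exploring outward reaches every vertex (Fay, Ava, Hal, Cal, Tao, Ben, Xia, Zed, Jae); the graph is connected.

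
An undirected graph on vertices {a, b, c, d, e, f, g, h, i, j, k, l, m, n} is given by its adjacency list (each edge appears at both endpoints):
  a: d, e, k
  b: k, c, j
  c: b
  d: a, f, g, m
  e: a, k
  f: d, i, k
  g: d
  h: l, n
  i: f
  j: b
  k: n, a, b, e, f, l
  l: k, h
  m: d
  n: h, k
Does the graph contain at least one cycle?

Yes

The graph has 14 vertices, 16 edges, and 1 connected component.
Since 16 > 14 - 1, a cycle must exist; for instance k-l-h-n-k.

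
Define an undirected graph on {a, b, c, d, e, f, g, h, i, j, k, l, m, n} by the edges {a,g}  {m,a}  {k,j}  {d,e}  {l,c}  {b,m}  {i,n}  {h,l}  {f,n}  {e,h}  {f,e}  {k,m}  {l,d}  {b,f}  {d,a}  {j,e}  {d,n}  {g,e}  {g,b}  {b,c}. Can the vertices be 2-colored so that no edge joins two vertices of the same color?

Color {c, d, f, g, h, i, j, m} black and {a, b, e, k, l, n} white. No edge joins two same-colored vertices, so the graph is bipartite.

Yes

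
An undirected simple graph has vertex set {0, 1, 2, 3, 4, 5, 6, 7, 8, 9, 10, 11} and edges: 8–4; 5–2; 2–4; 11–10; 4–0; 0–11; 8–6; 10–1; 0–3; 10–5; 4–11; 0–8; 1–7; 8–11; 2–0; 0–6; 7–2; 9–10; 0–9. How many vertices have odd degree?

2

Degrees: 0:7, 1:2, 2:4, 3:1, 4:4, 5:2, 6:2, 7:2, 8:4, 9:2, 10:4, 11:4
Odd-degree vertices: 0, 3.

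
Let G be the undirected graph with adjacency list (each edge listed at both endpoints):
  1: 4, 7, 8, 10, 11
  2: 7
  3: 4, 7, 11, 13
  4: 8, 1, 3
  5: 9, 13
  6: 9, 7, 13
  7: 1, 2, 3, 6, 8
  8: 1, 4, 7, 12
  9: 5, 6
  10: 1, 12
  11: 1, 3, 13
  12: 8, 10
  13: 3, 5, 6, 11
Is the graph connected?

Starting from 1 and exploring outward reaches every vertex (1, 11, 7, 10, 4, 8, 3, 13, 6, 2, 12, 5, 9); the graph is connected.

Yes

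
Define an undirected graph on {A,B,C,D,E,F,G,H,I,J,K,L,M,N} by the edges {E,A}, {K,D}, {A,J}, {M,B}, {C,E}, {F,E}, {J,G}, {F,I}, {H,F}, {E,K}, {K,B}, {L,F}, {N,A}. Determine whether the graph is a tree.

Yes

The graph has 14 vertices and 13 edges.
Connected and |E| = |V| - 1, which characterizes a tree.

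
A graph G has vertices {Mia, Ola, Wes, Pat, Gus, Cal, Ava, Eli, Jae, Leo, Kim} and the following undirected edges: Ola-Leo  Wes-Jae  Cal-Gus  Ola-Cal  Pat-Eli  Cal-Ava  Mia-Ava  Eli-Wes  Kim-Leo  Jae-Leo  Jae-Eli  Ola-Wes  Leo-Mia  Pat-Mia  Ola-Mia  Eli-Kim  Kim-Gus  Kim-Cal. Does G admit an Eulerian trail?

Yes

Degrees: Mia:4, Ola:4, Wes:3, Pat:2, Gus:2, Cal:4, Ava:2, Eli:4, Jae:3, Leo:4, Kim:4
Odd-degree vertices: Wes, Jae (2 total).
With 2 odd-degree vertices and all edges in one connected piece, an Eulerian trail exists (from Wes to Jae).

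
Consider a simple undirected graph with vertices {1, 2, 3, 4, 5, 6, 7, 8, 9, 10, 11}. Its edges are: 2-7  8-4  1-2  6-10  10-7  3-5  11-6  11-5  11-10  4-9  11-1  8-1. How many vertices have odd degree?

Degrees: 1:3, 2:2, 3:1, 4:2, 5:2, 6:2, 7:2, 8:2, 9:1, 10:3, 11:4
Odd-degree vertices: 1, 3, 9, 10.

4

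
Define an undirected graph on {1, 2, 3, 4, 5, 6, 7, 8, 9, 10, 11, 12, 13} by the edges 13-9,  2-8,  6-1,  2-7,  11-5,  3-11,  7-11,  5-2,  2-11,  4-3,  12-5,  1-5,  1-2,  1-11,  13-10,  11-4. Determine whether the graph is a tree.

No

The graph has 13 vertices and 16 edges.
It is not connected, so it is not a tree.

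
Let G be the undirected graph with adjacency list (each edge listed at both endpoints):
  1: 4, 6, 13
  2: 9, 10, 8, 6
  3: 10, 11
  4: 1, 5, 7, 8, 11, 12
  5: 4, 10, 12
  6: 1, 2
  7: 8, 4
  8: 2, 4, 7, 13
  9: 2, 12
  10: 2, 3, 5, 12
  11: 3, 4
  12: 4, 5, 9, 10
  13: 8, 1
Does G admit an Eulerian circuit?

Degrees: 1:3, 2:4, 3:2, 4:6, 5:3, 6:2, 7:2, 8:4, 9:2, 10:4, 11:2, 12:4, 13:2
1, 5 have odd degree; an Eulerian circuit needs every degree to be even, so none exists.

No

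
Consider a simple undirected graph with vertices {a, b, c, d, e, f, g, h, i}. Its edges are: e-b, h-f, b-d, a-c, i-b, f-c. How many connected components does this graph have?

3

Component: {g}
Component: {a, c, f, h}
Component: {b, d, e, i}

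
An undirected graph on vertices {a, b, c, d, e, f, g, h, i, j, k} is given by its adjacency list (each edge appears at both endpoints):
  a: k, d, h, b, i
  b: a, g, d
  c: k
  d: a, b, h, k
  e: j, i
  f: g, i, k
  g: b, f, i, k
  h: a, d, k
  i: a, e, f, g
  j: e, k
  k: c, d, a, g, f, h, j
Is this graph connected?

A breadth-first search from a visits a, k, b, i, h, d, c, j, g, f, e — all 11 vertices — so the graph is connected.

Yes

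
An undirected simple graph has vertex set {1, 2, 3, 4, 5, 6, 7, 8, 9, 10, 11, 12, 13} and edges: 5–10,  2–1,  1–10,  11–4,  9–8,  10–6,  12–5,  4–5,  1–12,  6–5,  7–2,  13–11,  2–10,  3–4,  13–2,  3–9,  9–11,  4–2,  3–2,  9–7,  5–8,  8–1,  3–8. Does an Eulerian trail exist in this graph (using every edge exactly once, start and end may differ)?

Degrees: 1:4, 2:6, 3:4, 4:4, 5:5, 6:2, 7:2, 8:4, 9:4, 10:4, 11:3, 12:2, 13:2
Odd-degree vertices: 5, 11 (2 total).
With 2 odd-degree vertices and all edges in one connected piece, an Eulerian trail exists (from 5 to 11).

Yes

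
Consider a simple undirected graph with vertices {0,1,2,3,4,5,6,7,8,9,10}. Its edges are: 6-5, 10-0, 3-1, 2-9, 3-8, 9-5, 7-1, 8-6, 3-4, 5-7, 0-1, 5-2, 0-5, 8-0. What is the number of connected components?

Component: {0, 1, 2, 3, 4, 5, 6, 7, 8, 9, 10}

1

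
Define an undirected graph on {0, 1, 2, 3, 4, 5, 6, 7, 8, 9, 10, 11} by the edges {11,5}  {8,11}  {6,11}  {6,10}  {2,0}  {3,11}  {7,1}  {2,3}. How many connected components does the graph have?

4

Component: {4}
Component: {9}
Component: {1, 7}
Component: {0, 2, 3, 5, 6, 8, 10, 11}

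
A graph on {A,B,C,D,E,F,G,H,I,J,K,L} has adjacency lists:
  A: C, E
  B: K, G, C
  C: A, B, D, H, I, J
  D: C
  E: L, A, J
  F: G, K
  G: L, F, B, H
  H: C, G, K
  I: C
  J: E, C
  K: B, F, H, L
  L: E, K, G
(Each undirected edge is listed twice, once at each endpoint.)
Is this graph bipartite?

Yes

Color {C, E, G, K} black and {A, B, D, F, H, I, J, L} white. No edge joins two same-colored vertices, so the graph is bipartite.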